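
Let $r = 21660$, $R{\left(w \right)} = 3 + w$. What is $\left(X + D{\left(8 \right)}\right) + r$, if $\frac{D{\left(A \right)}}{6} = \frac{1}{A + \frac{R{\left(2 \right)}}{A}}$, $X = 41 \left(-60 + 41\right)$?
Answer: $\frac{480279}{23} \approx 20882.0$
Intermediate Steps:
$X = -779$ ($X = 41 \left(-19\right) = -779$)
$D{\left(A \right)} = \frac{6}{A + \frac{5}{A}}$ ($D{\left(A \right)} = \frac{6}{A + \frac{3 + 2}{A}} = \frac{6}{A + \frac{5}{A}}$)
$\left(X + D{\left(8 \right)}\right) + r = \left(-779 + 6 \cdot 8 \frac{1}{5 + 8^{2}}\right) + 21660 = \left(-779 + 6 \cdot 8 \frac{1}{5 + 64}\right) + 21660 = \left(-779 + 6 \cdot 8 \cdot \frac{1}{69}\right) + 21660 = \left(-779 + \frac{16}{23}\right) + 21660 = - \frac{17901}{23} + 21660 = \frac{480279}{23}$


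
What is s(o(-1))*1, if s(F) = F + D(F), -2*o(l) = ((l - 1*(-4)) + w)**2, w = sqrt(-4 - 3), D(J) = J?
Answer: -(3 + I*sqrt(7))**2 ≈ -2.0 - 15.875*I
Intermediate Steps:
w = I*sqrt(7) (w = sqrt(-7) = I*sqrt(7) ≈ 2.6458*I)
o(l) = -(4 + l + I*sqrt(7))**2/2 (o(l) = -((l - 1*(-4)) + I*sqrt(7))**2/2 = -((l + 4) + I*sqrt(7))**2/2 = -((4 + l) + I*sqrt(7))**2/2 = -(4 + l + I*sqrt(7))**2/2)
s(F) = 2*F (s(F) = F + F = 2*F)
s(o(-1))*1 = (2*(-(4 - 1 + I*sqrt(7))**2/2))*1 = (2*(-(3 + I*sqrt(7))**2/2))*1 = -(3 + I*sqrt(7))**2*1 = -(3 + I*sqrt(7))**2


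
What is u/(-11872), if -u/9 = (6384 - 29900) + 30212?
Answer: 7533/1484 ≈ 5.0761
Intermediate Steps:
u = -60264 (u = -9*((6384 - 29900) + 30212) = -9*(-23516 + 30212) = -9*6696 = -60264)
u/(-11872) = -60264/(-11872) = -60264*(-1/11872) = 7533/1484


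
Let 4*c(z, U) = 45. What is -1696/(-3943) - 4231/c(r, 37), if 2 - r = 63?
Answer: -66655012/177435 ≈ -375.66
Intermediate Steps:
r = -61 (r = 2 - 1*63 = 2 - 63 = -61)
c(z, U) = 45/4 (c(z, U) = (1/4)*45 = 45/4)
-1696/(-3943) - 4231/c(r, 37) = -1696/(-3943) - 4231/45/4 = -1696*(-1/3943) - 4231*4/45 = 1696/3943 - 16924/45 = -66655012/177435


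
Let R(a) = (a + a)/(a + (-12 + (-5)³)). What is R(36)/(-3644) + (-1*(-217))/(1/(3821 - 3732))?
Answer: 1777008461/92011 ≈ 19313.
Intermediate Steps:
R(a) = 2*a/(-137 + a) (R(a) = (2*a)/(a + (-12 - 125)) = (2*a)/(a - 137) = (2*a)/(-137 + a) = 2*a/(-137 + a))
R(36)/(-3644) + (-1*(-217))/(1/(3821 - 3732)) = (2*36/(-137 + 36))/(-3644) + (-1*(-217))/(1/(3821 - 3732)) = (2*36/(-101))*(-1/3644) + 217/(1/89) = (2*36*(-1/101))*(-1/3644) + 217/(1/89) = -72/101*(-1/3644) + 217*89 = 18/92011 + 19313 = 1777008461/92011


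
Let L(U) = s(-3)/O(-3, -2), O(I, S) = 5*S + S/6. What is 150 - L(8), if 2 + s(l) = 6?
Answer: 4662/31 ≈ 150.39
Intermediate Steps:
O(I, S) = 31*S/6 (O(I, S) = 5*S + S*(⅙) = 5*S + S/6 = 31*S/6)
s(l) = 4 (s(l) = -2 + 6 = 4)
L(U) = -12/31 (L(U) = 4/(((31/6)*(-2))) = 4/(-31/3) = 4*(-3/31) = -12/31)
150 - L(8) = 150 - 1*(-12/31) = 150 + 12/31 = 4662/31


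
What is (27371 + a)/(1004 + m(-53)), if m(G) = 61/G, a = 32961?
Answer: 3197596/53151 ≈ 60.161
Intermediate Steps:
(27371 + a)/(1004 + m(-53)) = (27371 + 32961)/(1004 + 61/(-53)) = 60332/(1004 + 61*(-1/53)) = 60332/(1004 - 61/53) = 60332/(53151/53) = 60332*(53/53151) = 3197596/53151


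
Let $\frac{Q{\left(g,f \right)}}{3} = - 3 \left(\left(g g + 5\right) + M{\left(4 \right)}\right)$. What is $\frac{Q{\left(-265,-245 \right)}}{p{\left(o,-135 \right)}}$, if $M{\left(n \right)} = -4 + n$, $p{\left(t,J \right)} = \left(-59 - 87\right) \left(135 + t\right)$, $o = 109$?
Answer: $\frac{316035}{17812} \approx 17.743$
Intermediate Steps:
$p{\left(t,J \right)} = -19710 - 146 t$ ($p{\left(t,J \right)} = - 146 \left(135 + t\right) = -19710 - 146 t$)
$Q{\left(g,f \right)} = -45 - 9 g^{2}$ ($Q{\left(g,f \right)} = 3 \left(- 3 \left(\left(g g + 5\right) + \left(-4 + 4\right)\right)\right) = 3 \left(- 3 \left(\left(g^{2} + 5\right) + 0\right)\right) = 3 \left(- 3 \left(\left(5 + g^{2}\right) + 0\right)\right) = 3 \left(- 3 \left(5 + g^{2}\right)\right) = 3 \left(-15 - 3 g^{2}\right) = -45 - 9 g^{2}$)
$\frac{Q{\left(-265,-245 \right)}}{p{\left(o,-135 \right)}} = \frac{-45 - 9 \left(-265\right)^{2}}{-19710 - 15914} = \frac{-45 - 632025}{-19710 - 15914} = \frac{-45 - 632025}{-35624} = \left(-632070\right) \left(- \frac{1}{35624}\right) = \frac{316035}{17812}$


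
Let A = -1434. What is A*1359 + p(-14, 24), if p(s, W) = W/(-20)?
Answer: -9744036/5 ≈ -1.9488e+6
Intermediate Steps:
p(s, W) = -W/20 (p(s, W) = W*(-1/20) = -W/20)
A*1359 + p(-14, 24) = -1434*1359 - 1/20*24 = -1948806 - 6/5 = -9744036/5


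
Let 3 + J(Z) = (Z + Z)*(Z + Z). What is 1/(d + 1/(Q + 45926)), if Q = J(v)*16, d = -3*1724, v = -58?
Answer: -261174/1350791927 ≈ -0.00019335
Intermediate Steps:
J(Z) = -3 + 4*Z² (J(Z) = -3 + (Z + Z)*(Z + Z) = -3 + (2*Z)*(2*Z) = -3 + 4*Z²)
d = -5172
Q = 215248 (Q = (-3 + 4*(-58)²)*16 = (-3 + 4*3364)*16 = (-3 + 13456)*16 = 13453*16 = 215248)
1/(d + 1/(Q + 45926)) = 1/(-5172 + 1/(215248 + 45926)) = 1/(-5172 + 1/261174) = 1/(-1350791927/261174) = -261174/1350791927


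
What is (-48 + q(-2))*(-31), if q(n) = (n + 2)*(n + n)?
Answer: 1488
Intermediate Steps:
q(n) = 2*n*(2 + n) (q(n) = (2 + n)*(2*n) = 2*n*(2 + n))
(-48 + q(-2))*(-31) = (-48 + 2*(-2)*(2 - 2))*(-31) = (-48 + 2*(-2)*0)*(-31) = (-48 + 0)*(-31) = -48*(-31) = 1488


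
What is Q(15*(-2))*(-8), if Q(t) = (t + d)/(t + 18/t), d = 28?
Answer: -80/153 ≈ -0.52288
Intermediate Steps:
Q(t) = (28 + t)/(t + 18/t) (Q(t) = (t + 28)/(t + 18/t) = (28 + t)/(t + 18/t))
Q(15*(-2))*(-8) = ((15*(-2))*(28 + 15*(-2))/(18 + (15*(-2))²))*(-8) = -30*(28 - 30)/(18 + (-30)²)*(-8) = -30*(-2)/(18 + 900)*(-8) = -30*(-2)/918*(-8) = -30*1/918*(-2)*(-8) = (10/153)*(-8) = -80/153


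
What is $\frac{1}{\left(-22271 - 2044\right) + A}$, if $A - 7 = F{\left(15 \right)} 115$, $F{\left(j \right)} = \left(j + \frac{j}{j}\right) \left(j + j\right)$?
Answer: $\frac{1}{30892} \approx 3.2371 \cdot 10^{-5}$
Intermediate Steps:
$F{\left(j \right)} = 2 j \left(1 + j\right)$ ($F{\left(j \right)} = \left(j + 1\right) 2 j = \left(1 + j\right) 2 j = 2 j \left(1 + j\right)$)
$A = 55207$ ($A = 7 + 2 \cdot 15 \left(1 + 15\right) 115 = 7 + 2 \cdot 15 \cdot 16 \cdot 115 = 7 + 480 \cdot 115 = 7 + 55200 = 55207$)
$\frac{1}{\left(-22271 - 2044\right) + A} = \frac{1}{\left(-22271 - 2044\right) + 55207} = \frac{1}{-24315 + 55207} = \frac{1}{30892}$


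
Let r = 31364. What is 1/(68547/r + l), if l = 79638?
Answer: 31364/2497834779 ≈ 1.2556e-5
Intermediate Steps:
1/(68547/r + l) = 1/(68547/31364 + 79638) = 1/(2497834779/31364) = 31364/2497834779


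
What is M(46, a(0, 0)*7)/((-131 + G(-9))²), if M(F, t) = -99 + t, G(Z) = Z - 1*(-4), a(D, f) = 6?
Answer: -57/18496 ≈ -0.0030817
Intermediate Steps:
G(Z) = 4 + Z (G(Z) = Z + 4 = 4 + Z)
M(46, a(0, 0)*7)/((-131 + G(-9))²) = (-99 + 6*7)/((-131 + (4 - 9))²) = (-99 + 42)/((-131 - 5)²) = -57/((-136)²) = -57/18496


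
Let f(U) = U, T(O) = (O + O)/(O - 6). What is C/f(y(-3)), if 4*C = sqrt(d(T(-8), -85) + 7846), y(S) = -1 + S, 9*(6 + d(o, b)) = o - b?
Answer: -sqrt(384629)/112 ≈ -5.5374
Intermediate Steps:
T(O) = 2*O/(-6 + O) (T(O) = (2*O)/(-6 + O) = 2*O/(-6 + O))
d(o, b) = -6 - b/9 + o/9 (d(o, b) = -6 + (o - b)/9 = -6 + (-b/9 + o/9) = -6 - b/9 + o/9)
C = sqrt(384629)/28 (C = sqrt((-6 - 1/9*(-85) + (2*(-8)/(-6 - 8))/9) + 7846)/4 = sqrt((-6 + 85/9 + (2*(-8)/(-14))/9) + 7846)/4 = sqrt((-6 + 85/9 + (2*(-8)*(-1/14))/9) + 7846)/4 = sqrt((-6 + 85/9 + (1/9)*(8/7)) + 7846)/4 = sqrt((-6 + 85/9 + 8/63) + 7846)/4 = sqrt(25/7 + 7846)/4 = sqrt(54947/7)/4 = (sqrt(384629)/7)/4 = sqrt(384629)/28 ≈ 22.149)
C/f(y(-3)) = (sqrt(384629)/28)/(-1 - 3) = (sqrt(384629)/28)/(-4) = (sqrt(384629)/28)*(-1/4) = -sqrt(384629)/112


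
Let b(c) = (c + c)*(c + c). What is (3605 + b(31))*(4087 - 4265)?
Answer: -1325922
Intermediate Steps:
b(c) = 4*c² (b(c) = (2*c)*(2*c) = 4*c²)
(3605 + b(31))*(4087 - 4265) = (3605 + 4*31²)*(4087 - 4265) = (3605 + 4*961)*(-178) = (3605 + 3844)*(-178) = 7449*(-178) = -1325922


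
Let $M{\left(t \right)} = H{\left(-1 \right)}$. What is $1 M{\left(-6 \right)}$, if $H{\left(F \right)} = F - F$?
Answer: $0$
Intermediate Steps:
$H{\left(F \right)} = 0$
$M{\left(t \right)} = 0$
$1 M{\left(-6 \right)} = 1 \cdot 0 = 0$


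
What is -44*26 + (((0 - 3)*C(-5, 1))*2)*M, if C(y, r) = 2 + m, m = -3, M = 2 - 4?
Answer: -1156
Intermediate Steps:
M = -2
C(y, r) = -1 (C(y, r) = 2 - 3 = -1)
-44*26 + (((0 - 3)*C(-5, 1))*2)*M = -44*26 + (((0 - 3)*(-1))*2)*(-2) = -1144 + (-3*(-1)*2)*(-2) = -1144 + (3*2)*(-2) = -1144 + 6*(-2) = -1144 - 12 = -1156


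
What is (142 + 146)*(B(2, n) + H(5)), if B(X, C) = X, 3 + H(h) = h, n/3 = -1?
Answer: 1152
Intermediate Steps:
n = -3 (n = 3*(-1) = -3)
H(h) = -3 + h
(142 + 146)*(B(2, n) + H(5)) = (142 + 146)*(2 + (-3 + 5)) = 288*(2 + 2) = 288*4 = 1152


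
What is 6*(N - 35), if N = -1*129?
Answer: -984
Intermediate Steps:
N = -129
6*(N - 35) = 6*(-129 - 35) = 6*(-164) = -984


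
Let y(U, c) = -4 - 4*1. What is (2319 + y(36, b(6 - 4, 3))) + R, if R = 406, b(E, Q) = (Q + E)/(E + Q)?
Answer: 2717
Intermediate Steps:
b(E, Q) = 1 (b(E, Q) = (E + Q)/(E + Q) = 1)
y(U, c) = -8 (y(U, c) = -4 - 4 = -8)
(2319 + y(36, b(6 - 4, 3))) + R = (2319 - 8) + 406 = 2311 + 406 = 2717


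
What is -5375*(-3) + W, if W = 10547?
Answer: 26672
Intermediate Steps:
-5375*(-3) + W = -5375*(-3) + 10547 = 16125 + 10547 = 26672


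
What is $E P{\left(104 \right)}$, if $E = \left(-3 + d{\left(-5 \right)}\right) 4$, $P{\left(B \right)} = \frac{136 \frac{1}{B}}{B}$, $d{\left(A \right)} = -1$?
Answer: $- \frac{34}{169} \approx -0.20118$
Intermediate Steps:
$P{\left(B \right)} = \frac{136}{B^{2}}$
$E = -16$ ($E = \left(-3 - 1\right) 4 = \left(-4\right) 4 = -16$)
$E P{\left(104 \right)} = - 16 \cdot \frac{136}{10816} = - 16 \cdot 136 \cdot \frac{1}{10816} = \left(-16\right) \frac{17}{1352} = - \frac{34}{169}$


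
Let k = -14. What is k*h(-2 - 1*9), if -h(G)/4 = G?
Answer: -616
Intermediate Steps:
h(G) = -4*G
k*h(-2 - 1*9) = -(-56)*(-2 - 1*9) = -(-56)*(-2 - 9) = -(-56)*(-11) = -14*44 = -616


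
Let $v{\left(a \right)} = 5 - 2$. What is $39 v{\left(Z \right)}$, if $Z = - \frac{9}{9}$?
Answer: $117$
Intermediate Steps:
$Z = -1$ ($Z = \left(-9\right) \frac{1}{9} = -1$)
$v{\left(a \right)} = 3$
$39 v{\left(Z \right)} = 39 \cdot 3 = 117$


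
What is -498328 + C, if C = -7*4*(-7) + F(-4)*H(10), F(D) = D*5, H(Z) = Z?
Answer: -498332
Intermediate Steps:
F(D) = 5*D
C = -4 (C = -7*4*(-7) + (5*(-4))*10 = -28*(-7) - 20*10 = 196 - 200 = -4)
-498328 + C = -498328 - 4 = -498332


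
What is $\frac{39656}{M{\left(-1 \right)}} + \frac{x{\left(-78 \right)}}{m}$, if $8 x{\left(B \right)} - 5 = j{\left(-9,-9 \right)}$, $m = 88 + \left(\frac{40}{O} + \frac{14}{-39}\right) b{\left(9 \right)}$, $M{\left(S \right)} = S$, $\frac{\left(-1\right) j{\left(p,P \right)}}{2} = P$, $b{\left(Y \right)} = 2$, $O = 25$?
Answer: $- \frac{5597519227}{141152} \approx -39656.0$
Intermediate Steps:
$j{\left(p,P \right)} = - 2 P$
$m = \frac{17644}{195}$ ($m = 88 + \left(\frac{40}{25} + \frac{14}{-39}\right) 2 = 88 + \left(40 \cdot \frac{1}{25} + 14 \left(- \frac{1}{39}\right)\right) 2 = 88 + \left(\frac{8}{5} - \frac{14}{39}\right) 2 = 88 + \frac{242}{195} \cdot 2 = 88 + \frac{484}{195} = \frac{17644}{195} \approx 90.482$)
$x{\left(B \right)} = \frac{23}{8}$ ($x{\left(B \right)} = \frac{5}{8} + \frac{\left(-2\right) \left(-9\right)}{8} = \frac{5}{8} + \frac{1}{8} \cdot 18 = \frac{5}{8} + \frac{9}{4} = \frac{23}{8}$)
$\frac{39656}{M{\left(-1 \right)}} + \frac{x{\left(-78 \right)}}{m} = \frac{39656}{-1} + \frac{23}{8 \cdot \frac{17644}{195}} = 39656 \left(-1\right) + \frac{23}{8} \cdot \frac{195}{17644} = -39656 + \frac{4485}{141152} = - \frac{5597519227}{141152}$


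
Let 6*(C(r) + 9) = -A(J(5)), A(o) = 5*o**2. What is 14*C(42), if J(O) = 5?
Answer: -1253/3 ≈ -417.67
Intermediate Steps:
C(r) = -179/6 (C(r) = -9 + (-5*5**2)/6 = -9 + (-5*25)/6 = -9 + (-1*125)/6 = -9 + (1/6)*(-125) = -9 - 125/6 = -179/6)
14*C(42) = 14*(-179/6) = -1253/3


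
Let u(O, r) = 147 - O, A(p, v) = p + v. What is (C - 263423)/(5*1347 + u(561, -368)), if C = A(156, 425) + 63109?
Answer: -199733/6321 ≈ -31.598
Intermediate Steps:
C = 63690 (C = (156 + 425) + 63109 = 581 + 63109 = 63690)
(C - 263423)/(5*1347 + u(561, -368)) = (63690 - 263423)/(5*1347 + (147 - 1*561)) = -199733/(6735 + (147 - 561)) = -199733/(6735 - 414) = -199733/6321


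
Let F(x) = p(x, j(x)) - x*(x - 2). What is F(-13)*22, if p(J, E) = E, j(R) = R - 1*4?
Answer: -4664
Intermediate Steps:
j(R) = -4 + R (j(R) = R - 4 = -4 + R)
F(x) = -4 + x - x*(-2 + x) (F(x) = (-4 + x) - x*(x - 2) = (-4 + x) - x*(-2 + x) = -4 + x - x*(-2 + x))
F(-13)*22 = (-4 - 1*(-13)² + 3*(-13))*22 = (-4 - 1*169 - 39)*22 = (-4 - 169 - 39)*22 = -212*22 = -4664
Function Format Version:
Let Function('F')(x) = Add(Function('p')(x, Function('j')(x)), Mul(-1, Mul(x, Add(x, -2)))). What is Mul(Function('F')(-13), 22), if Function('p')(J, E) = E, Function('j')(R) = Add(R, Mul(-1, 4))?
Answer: -4664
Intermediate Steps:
Function('j')(R) = Add(-4, R) (Function('j')(R) = Add(R, -4) = Add(-4, R))
Function('F')(x) = Add(-4, x, Mul(-1, x, Add(-2, x))) (Function('F')(x) = Add(Add(-4, x), Mul(-1, Mul(x, Add(x, -2)))) = Add(Add(-4, x), Mul(-1, Mul(x, Add(-2, x)))) = Add(Add(-4, x), Mul(-1, x, Add(-2, x))) = Add(-4, x, Mul(-1, x, Add(-2, x))))
Mul(Function('F')(-13), 22) = Mul(Add(-4, Mul(-1, Pow(-13, 2)), Mul(3, -13)), 22) = Mul(Add(-4, Mul(-1, 169), -39), 22) = Mul(Add(-4, -169, -39), 22) = Mul(-212, 22) = -4664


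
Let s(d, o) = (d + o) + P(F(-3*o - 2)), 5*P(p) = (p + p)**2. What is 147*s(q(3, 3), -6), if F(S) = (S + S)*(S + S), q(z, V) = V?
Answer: 616560483/5 ≈ 1.2331e+8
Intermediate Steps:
F(S) = 4*S**2 (F(S) = (2*S)*(2*S) = 4*S**2)
P(p) = 4*p**2/5 (P(p) = (p + p)**2/5 = (2*p)**2/5 = (4*p**2)/5 = 4*p**2/5)
s(d, o) = d + o + 64*(-2 - 3*o)**4/5 (s(d, o) = (d + o) + 4*(4*(-3*o - 2)**2)**2/5 = (d + o) + 4*(4*(-2 - 3*o)**2)**2/5 = (d + o) + 4*(16*(-2 - 3*o)**4)/5 = (d + o) + 64*(-2 - 3*o)**4/5 = d + o + 64*(-2 - 3*o)**4/5)
147*s(q(3, 3), -6) = 147*(3 - 6 + 64*(2 + 3*(-6))**4/5) = 147*(3 - 6 + 64*(2 - 18)**4/5) = 147*(3 - 6 + (64/5)*(-16)**4) = 147*(3 - 6 + (64/5)*65536) = 147*(3 - 6 + 4194304/5) = 147*(4194289/5) = 616560483/5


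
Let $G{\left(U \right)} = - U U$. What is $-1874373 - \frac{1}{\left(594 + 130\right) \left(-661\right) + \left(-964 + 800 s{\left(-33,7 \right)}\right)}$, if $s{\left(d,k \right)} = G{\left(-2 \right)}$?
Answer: $- \frac{904812329543}{482728} \approx -1.8744 \cdot 10^{6}$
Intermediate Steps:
$G{\left(U \right)} = - U^{2}$
$s{\left(d,k \right)} = -4$ ($s{\left(d,k \right)} = - \left(-2\right)^{2} = \left(-1\right) 4 = -4$)
$-1874373 - \frac{1}{\left(594 + 130\right) \left(-661\right) + \left(-964 + 800 s{\left(-33,7 \right)}\right)} = -1874373 - \frac{1}{\left(594 + 130\right) \left(-661\right) + \left(-964 + 800 \left(-4\right)\right)} = -1874373 - \frac{1}{724 \left(-661\right) - 4164} = -1874373 - \frac{1}{-478564 - 4164} = -1874373 - \frac{1}{-482728} = -1874373 - - \frac{1}{482728} = -1874373 + \frac{1}{482728} = - \frac{904812329543}{482728}$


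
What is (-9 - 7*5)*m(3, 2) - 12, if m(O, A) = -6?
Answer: 252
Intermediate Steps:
(-9 - 7*5)*m(3, 2) - 12 = (-9 - 7*5)*(-6) - 12 = (-9 - 1*35)*(-6) - 12 = (-9 - 35)*(-6) - 12 = -44*(-6) - 12 = 264 - 12 = 252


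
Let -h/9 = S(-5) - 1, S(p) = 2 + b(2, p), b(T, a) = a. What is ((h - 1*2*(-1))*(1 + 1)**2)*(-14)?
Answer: -2128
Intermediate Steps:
S(p) = 2 + p
h = 36 (h = -9*((2 - 5) - 1) = -9*(-3 - 1) = -9*(-4) = 36)
((h - 1*2*(-1))*(1 + 1)**2)*(-14) = ((36 - 1*2*(-1))*(1 + 1)**2)*(-14) = ((36 - 2*(-1))*2**2)*(-14) = ((36 + 2)*4)*(-14) = (38*4)*(-14) = 152*(-14) = -2128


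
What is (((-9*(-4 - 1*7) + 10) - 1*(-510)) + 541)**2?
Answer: 1345600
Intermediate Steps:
(((-9*(-4 - 1*7) + 10) - 1*(-510)) + 541)**2 = (((-9*(-4 - 7) + 10) + 510) + 541)**2 = (((-9*(-11) + 10) + 510) + 541)**2 = (((99 + 10) + 510) + 541)**2 = ((109 + 510) + 541)**2 = (619 + 541)**2 = 1160**2 = 1345600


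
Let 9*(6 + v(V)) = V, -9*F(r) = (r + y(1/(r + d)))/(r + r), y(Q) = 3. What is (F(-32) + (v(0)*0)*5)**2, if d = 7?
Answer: 841/331776 ≈ 0.0025348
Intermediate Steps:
F(r) = -(3 + r)/(18*r) (F(r) = -(r + 3)/(9*(r + r)) = -(3 + r)/(9*(2*r)) = -(3 + r)*1/(2*r)/9 = -(3 + r)/(18*r))
v(V) = -6 + V/9
(F(-32) + (v(0)*0)*5)**2 = ((1/18)*(-3 - 1*(-32))/(-32) + ((-6 + (1/9)*0)*0)*5)**2 = ((1/18)*(-1/32)*(-3 + 32) + ((-6 + 0)*0)*5)**2 = ((1/18)*(-1/32)*29 - 6*0*5)**2 = (-29/576 + 0*5)**2 = (-29/576 + 0)**2 = (-29/576)**2 = 841/331776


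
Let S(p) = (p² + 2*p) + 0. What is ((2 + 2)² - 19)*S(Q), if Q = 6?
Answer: -144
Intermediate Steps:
S(p) = p² + 2*p
((2 + 2)² - 19)*S(Q) = ((2 + 2)² - 19)*(6*(2 + 6)) = (4² - 19)*(6*8) = (16 - 19)*48 = -3*48 = -144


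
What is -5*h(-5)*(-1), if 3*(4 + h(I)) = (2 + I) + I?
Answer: -100/3 ≈ -33.333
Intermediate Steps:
h(I) = -10/3 + 2*I/3 (h(I) = -4 + ((2 + I) + I)/3 = -4 + (2 + 2*I)/3 = -4 + (⅔ + 2*I/3) = -10/3 + 2*I/3)
-5*h(-5)*(-1) = -5*(-10/3 + (⅔)*(-5))*(-1) = -5*(-10/3 - 10/3)*(-1) = -5*(-20/3)*(-1) = (100/3)*(-1) = -100/3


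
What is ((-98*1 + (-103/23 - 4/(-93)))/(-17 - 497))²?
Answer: 48008753881/1208781506916 ≈ 0.039717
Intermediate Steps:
((-98*1 + (-103/23 - 4/(-93)))/(-17 - 497))² = ((-98 + (-103*1/23 - 4*(-1/93)))/(-514))² = ((-98 + (-103/23 + 4/93))*(-1/514))² = ((-98 - 9487/2139)*(-1/514))² = (-219109/2139*(-1/514))² = (219109/1099446)² = 48008753881/1208781506916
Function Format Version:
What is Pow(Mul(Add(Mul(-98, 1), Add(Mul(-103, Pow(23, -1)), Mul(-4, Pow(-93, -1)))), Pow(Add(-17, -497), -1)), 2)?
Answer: Rational(48008753881, 1208781506916) ≈ 0.039717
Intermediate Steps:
Pow(Mul(Add(Mul(-98, 1), Add(Mul(-103, Pow(23, -1)), Mul(-4, Pow(-93, -1)))), Pow(Add(-17, -497), -1)), 2) = Pow(Mul(Add(-98, Add(Mul(-103, Rational(1, 23)), Mul(-4, Rational(-1, 93)))), Pow(-514, -1)), 2) = Pow(Mul(Add(-98, Add(Rational(-103, 23), Rational(4, 93))), Rational(-1, 514)), 2) = Pow(Mul(Add(-98, Rational(-9487, 2139)), Rational(-1, 514)), 2) = Pow(Mul(Rational(-219109, 2139), Rational(-1, 514)), 2) = Pow(Rational(219109, 1099446), 2) = Rational(48008753881, 1208781506916)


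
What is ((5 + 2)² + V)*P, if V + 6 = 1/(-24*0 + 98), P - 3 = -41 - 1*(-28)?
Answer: -21075/49 ≈ -430.10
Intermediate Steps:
P = -10 (P = 3 + (-41 - 1*(-28)) = 3 + (-41 + 28) = 3 - 13 = -10)
V = -587/98 (V = -6 + 1/(-24*0 + 98) = -6 + 1/(0 + 98) = -6 + 1/98 = -587/98 ≈ -5.9898)
((5 + 2)² + V)*P = ((5 + 2)² - 587/98)*(-10) = (7² - 587/98)*(-10) = (49 - 587/98)*(-10) = (4215/98)*(-10) = -21075/49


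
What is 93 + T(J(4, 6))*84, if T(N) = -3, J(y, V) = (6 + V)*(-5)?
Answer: -159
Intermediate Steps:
J(y, V) = -30 - 5*V
93 + T(J(4, 6))*84 = 93 - 3*84 = 93 - 252 = -159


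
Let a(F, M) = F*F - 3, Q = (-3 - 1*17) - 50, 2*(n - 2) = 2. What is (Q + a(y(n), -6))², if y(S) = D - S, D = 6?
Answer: 4096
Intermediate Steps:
n = 3 (n = 2 + (½)*2 = 2 + 1 = 3)
y(S) = 6 - S
Q = -70 (Q = (-3 - 17) - 50 = -20 - 50 = -70)
a(F, M) = -3 + F² (a(F, M) = F² - 3 = -3 + F²)
(Q + a(y(n), -6))² = (-70 + (-3 + (6 - 1*3)²))² = (-70 + (-3 + (6 - 3)²))² = (-70 + (-3 + 3²))² = (-70 + (-3 + 9))² = (-70 + 6)² = (-64)² = 4096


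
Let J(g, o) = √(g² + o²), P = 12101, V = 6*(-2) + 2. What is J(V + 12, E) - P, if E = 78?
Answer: -12101 + 2*√1522 ≈ -12023.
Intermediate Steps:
V = -10 (V = -12 + 2 = -10)
J(V + 12, E) - P = √((-10 + 12)² + 78²) - 1*12101 = √(2² + 6084) - 12101 = √(4 + 6084) - 12101 = √6088 - 12101 = 2*√1522 - 12101 = -12101 + 2*√1522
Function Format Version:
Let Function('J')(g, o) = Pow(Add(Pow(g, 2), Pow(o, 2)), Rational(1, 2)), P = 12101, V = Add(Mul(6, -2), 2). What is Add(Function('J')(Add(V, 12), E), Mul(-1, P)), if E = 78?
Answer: Add(-12101, Mul(2, Pow(1522, Rational(1, 2)))) ≈ -12023.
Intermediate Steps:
V = -10 (V = Add(-12, 2) = -10)
Add(Function('J')(Add(V, 12), E), Mul(-1, P)) = Add(Pow(Add(Pow(Add(-10, 12), 2), Pow(78, 2)), Rational(1, 2)), Mul(-1, 12101)) = Add(Pow(Add(Pow(2, 2), 6084), Rational(1, 2)), -12101) = Add(Pow(Add(4, 6084), Rational(1, 2)), -12101) = Add(Pow(6088, Rational(1, 2)), -12101) = Add(Mul(2, Pow(1522, Rational(1, 2))), -12101) = Add(-12101, Mul(2, Pow(1522, Rational(1, 2))))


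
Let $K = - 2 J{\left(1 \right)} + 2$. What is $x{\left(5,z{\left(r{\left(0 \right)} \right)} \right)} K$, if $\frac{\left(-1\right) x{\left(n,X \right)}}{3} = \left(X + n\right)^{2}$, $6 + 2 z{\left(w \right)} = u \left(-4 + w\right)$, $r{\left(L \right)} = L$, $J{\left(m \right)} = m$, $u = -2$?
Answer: $0$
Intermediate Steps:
$K = 0$ ($K = \left(-2\right) 1 + 2 = -2 + 2 = 0$)
$z{\left(w \right)} = 1 - w$ ($z{\left(w \right)} = -3 + \frac{\left(-2\right) \left(-4 + w\right)}{2} = -3 + \frac{8 - 2 w}{2} = -3 - \left(-4 + w\right) = 1 - w$)
$x{\left(n,X \right)} = - 3 \left(X + n\right)^{2}$
$x{\left(5,z{\left(r{\left(0 \right)} \right)} \right)} K = - 3 \left(\left(1 - 0\right) + 5\right)^{2} \cdot 0 = - 3 \left(\left(1 + 0\right) + 5\right)^{2} \cdot 0 = - 3 \left(1 + 5\right)^{2} \cdot 0 = - 3 \cdot 6^{2} \cdot 0 = \left(-3\right) 36 \cdot 0 = \left(-108\right) 0 = 0$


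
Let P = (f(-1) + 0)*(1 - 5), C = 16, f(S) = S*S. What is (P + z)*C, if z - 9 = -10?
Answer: -80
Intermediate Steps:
f(S) = S²
P = -4 (P = ((-1)² + 0)*(1 - 5) = (1 + 0)*(-4) = 1*(-4) = -4)
z = -1 (z = 9 - 10 = -1)
(P + z)*C = (-4 - 1)*16 = -5*16 = -80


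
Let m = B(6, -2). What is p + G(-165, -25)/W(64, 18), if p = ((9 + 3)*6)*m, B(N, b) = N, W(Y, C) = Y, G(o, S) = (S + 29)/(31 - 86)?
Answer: 380159/880 ≈ 432.00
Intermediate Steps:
G(o, S) = -29/55 - S/55 (G(o, S) = (29 + S)/(-55) = (29 + S)*(-1/55) = -29/55 - S/55)
m = 6
p = 432 (p = ((9 + 3)*6)*6 = (12*6)*6 = 72*6 = 432)
p + G(-165, -25)/W(64, 18) = 432 + (-29/55 - 1/55*(-25))/64 = 432 + (-29/55 + 5/11)*(1/64) = 432 - 4/55*1/64 = 432 - 1/880 = 380159/880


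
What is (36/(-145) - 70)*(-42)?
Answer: 427812/145 ≈ 2950.4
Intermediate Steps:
(36/(-145) - 70)*(-42) = (36*(-1/145) - 70)*(-42) = (-36/145 - 70)*(-42) = -10186/145*(-42) = 427812/145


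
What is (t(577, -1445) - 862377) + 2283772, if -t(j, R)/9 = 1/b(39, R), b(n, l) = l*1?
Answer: 2053915784/1445 ≈ 1.4214e+6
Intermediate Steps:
b(n, l) = l
t(j, R) = -9/R
(t(577, -1445) - 862377) + 2283772 = (-9/(-1445) - 862377) + 2283772 = (-9*(-1/1445) - 862377) + 2283772 = (9/1445 - 862377) + 2283772 = -1246134756/1445 + 2283772 = 2053915784/1445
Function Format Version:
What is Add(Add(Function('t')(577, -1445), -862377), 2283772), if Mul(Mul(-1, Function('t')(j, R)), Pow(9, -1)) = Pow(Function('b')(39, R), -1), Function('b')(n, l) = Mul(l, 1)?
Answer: Rational(2053915784, 1445) ≈ 1.4214e+6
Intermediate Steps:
Function('b')(n, l) = l
Function('t')(j, R) = Mul(-9, Pow(R, -1))
Add(Add(Function('t')(577, -1445), -862377), 2283772) = Add(Add(Mul(-9, Pow(-1445, -1)), -862377), 2283772) = Add(Add(Mul(-9, Rational(-1, 1445)), -862377), 2283772) = Add(Add(Rational(9, 1445), -862377), 2283772) = Add(Rational(-1246134756, 1445), 2283772) = Rational(2053915784, 1445)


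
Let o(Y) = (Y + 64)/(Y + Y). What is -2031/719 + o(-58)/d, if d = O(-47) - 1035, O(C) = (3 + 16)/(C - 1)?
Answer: -2927169633/1036273849 ≈ -2.8247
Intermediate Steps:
O(C) = 19/(-1 + C)
d = -49699/48 (d = 19/(-1 - 47) - 1035 = 19/(-48) - 1035 = 19*(-1/48) - 1035 = -19/48 - 1035 = -49699/48 ≈ -1035.4)
o(Y) = (64 + Y)/(2*Y) (o(Y) = (64 + Y)/((2*Y)) = (64 + Y)*(1/(2*Y)) = (64 + Y)/(2*Y))
-2031/719 + o(-58)/d = -2031/719 + ((½)*(64 - 58)/(-58))/(-49699/48) = -2031*1/719 + ((½)*(-1/58)*6)*(-48/49699) = -2031/719 - 3/58*(-48/49699) = -2031/719 + 72/1441271 = -2927169633/1036273849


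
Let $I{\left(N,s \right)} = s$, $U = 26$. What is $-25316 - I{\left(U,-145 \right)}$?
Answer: $-25171$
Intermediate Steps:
$-25316 - I{\left(U,-145 \right)} = -25316 - -145 = -25316 + 145 = -25171$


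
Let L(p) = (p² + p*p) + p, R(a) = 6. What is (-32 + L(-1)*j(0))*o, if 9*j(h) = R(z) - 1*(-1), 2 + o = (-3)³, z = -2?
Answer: 8149/9 ≈ 905.44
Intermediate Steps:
L(p) = p + 2*p² (L(p) = (p² + p²) + p = 2*p² + p = p + 2*p²)
o = -29 (o = -2 + (-3)³ = -2 - 27 = -29)
j(h) = 7/9 (j(h) = (6 - 1*(-1))/9 = (6 + 1)/9 = (⅑)*7 = 7/9)
(-32 + L(-1)*j(0))*o = (-32 - (1 + 2*(-1))*(7/9))*(-29) = (-32 - (1 - 2)*(7/9))*(-29) = (-32 - 1*(-1)*(7/9))*(-29) = (-32 + 1*(7/9))*(-29) = (-32 + 7/9)*(-29) = -281/9*(-29) = 8149/9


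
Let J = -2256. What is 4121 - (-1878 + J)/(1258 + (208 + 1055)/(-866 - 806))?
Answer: 666901517/161701 ≈ 4124.3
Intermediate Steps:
4121 - (-1878 + J)/(1258 + (208 + 1055)/(-866 - 806)) = 4121 - (-1878 - 2256)/(1258 + (208 + 1055)/(-866 - 806)) = 4121 - (-4134)/(1258 + 1263/(-1672)) = 4121 - (-4134)/(1258 + 1263*(-1/1672)) = 4121 - (-4134)/(1258 - 1263/1672) = 4121 - (-4134)/2102113/1672 = 4121 - (-4134)*1672/2102113 = 4121 - 1*(-531696/161701) = 4121 + 531696/161701 = 666901517/161701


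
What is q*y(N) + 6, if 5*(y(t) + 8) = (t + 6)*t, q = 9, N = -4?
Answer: -402/5 ≈ -80.400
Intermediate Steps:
y(t) = -8 + t*(6 + t)/5 (y(t) = -8 + ((t + 6)*t)/5 = -8 + ((6 + t)*t)/5 = -8 + (t*(6 + t))/5 = -8 + t*(6 + t)/5)
q*y(N) + 6 = 9*(-8 + (⅕)*(-4)² + (6/5)*(-4)) + 6 = 9*(-8 + (⅕)*16 - 24/5) + 6 = 9*(-8 + 16/5 - 24/5) + 6 = 9*(-48/5) + 6 = -432/5 + 6 = -402/5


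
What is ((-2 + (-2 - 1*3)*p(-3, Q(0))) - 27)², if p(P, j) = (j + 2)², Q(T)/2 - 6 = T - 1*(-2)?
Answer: 2719201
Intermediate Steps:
Q(T) = 16 + 2*T (Q(T) = 12 + 2*(T - 1*(-2)) = 12 + 2*(T + 2) = 12 + 2*(2 + T) = 12 + (4 + 2*T) = 16 + 2*T)
p(P, j) = (2 + j)²
((-2 + (-2 - 1*3)*p(-3, Q(0))) - 27)² = ((-2 + (-2 - 1*3)*(2 + (16 + 2*0))²) - 27)² = ((-2 + (-2 - 3)*(2 + (16 + 0))²) - 27)² = ((-2 - 5*(2 + 16)²) - 27)² = ((-2 - 5*18²) - 27)² = ((-2 - 5*324) - 27)² = ((-2 - 1620) - 27)² = (-1622 - 27)² = (-1649)² = 2719201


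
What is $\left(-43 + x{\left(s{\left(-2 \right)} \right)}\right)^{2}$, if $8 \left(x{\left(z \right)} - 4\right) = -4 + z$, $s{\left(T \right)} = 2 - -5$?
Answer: $\frac{95481}{64} \approx 1491.9$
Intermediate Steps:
$s{\left(T \right)} = 7$ ($s{\left(T \right)} = 2 + 5 = 7$)
$x{\left(z \right)} = \frac{7}{2} + \frac{z}{8}$ ($x{\left(z \right)} = 4 + \frac{-4 + z}{8} = 4 + \left(- \frac{1}{2} + \frac{z}{8}\right) = \frac{7}{2} + \frac{z}{8}$)
$\left(-43 + x{\left(s{\left(-2 \right)} \right)}\right)^{2} = \left(-43 + \left(\frac{7}{2} + \frac{1}{8} \cdot 7\right)\right)^{2} = \left(-43 + \left(\frac{7}{2} + \frac{7}{8}\right)\right)^{2} = \left(-43 + \frac{35}{8}\right)^{2} = \left(- \frac{309}{8}\right)^{2} = \frac{95481}{64}$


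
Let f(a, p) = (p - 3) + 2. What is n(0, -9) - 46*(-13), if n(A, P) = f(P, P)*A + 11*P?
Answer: 499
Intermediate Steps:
f(a, p) = -1 + p (f(a, p) = (-3 + p) + 2 = -1 + p)
n(A, P) = 11*P + A*(-1 + P) (n(A, P) = (-1 + P)*A + 11*P = A*(-1 + P) + 11*P = 11*P + A*(-1 + P))
n(0, -9) - 46*(-13) = (11*(-9) + 0*(-1 - 9)) - 46*(-13) = (-99 + 0*(-10)) + 598 = (-99 + 0) + 598 = -99 + 598 = 499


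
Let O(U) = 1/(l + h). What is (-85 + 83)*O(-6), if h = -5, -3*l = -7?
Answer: ¾ ≈ 0.75000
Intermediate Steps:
l = 7/3 (l = -⅓*(-7) = 7/3 ≈ 2.3333)
O(U) = -3/8 (O(U) = 1/(7/3 - 5) = 1/(-8/3) = -3/8)
(-85 + 83)*O(-6) = (-85 + 83)*(-3/8) = -2*(-3/8) = ¾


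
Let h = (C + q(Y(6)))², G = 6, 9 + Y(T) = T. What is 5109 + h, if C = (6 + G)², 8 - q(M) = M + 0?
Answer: 29134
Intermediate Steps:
Y(T) = -9 + T
q(M) = 8 - M (q(M) = 8 - (M + 0) = 8 - M)
C = 144 (C = (6 + 6)² = 12² = 144)
h = 24025 (h = (144 + (8 - (-9 + 6)))² = (144 + (8 - 1*(-3)))² = (144 + (8 + 3))² = (144 + 11)² = 155² = 24025)
5109 + h = 5109 + 24025 = 29134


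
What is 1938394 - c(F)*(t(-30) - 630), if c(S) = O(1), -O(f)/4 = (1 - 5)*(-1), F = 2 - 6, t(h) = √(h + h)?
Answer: 1928314 + 32*I*√15 ≈ 1.9283e+6 + 123.94*I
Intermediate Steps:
t(h) = √2*√h (t(h) = √(2*h) = √2*√h)
F = -4
O(f) = -16 (O(f) = -4*(1 - 5)*(-1) = -(-16)*(-1) = -4*4 = -16)
c(S) = -16
1938394 - c(F)*(t(-30) - 630) = 1938394 - (-16)*(√2*√(-30) - 630) = 1938394 - (-16)*(√2*(I*√30) - 630) = 1938394 - (-16)*(2*I*√15 - 630) = 1938394 - (-16)*(-630 + 2*I*√15) = 1938394 - (10080 - 32*I*√15) = 1938394 + (-10080 + 32*I*√15) = 1928314 + 32*I*√15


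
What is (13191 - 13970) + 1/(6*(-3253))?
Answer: -15204523/19518 ≈ -779.00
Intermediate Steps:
(13191 - 13970) + 1/(6*(-3253)) = -779 + 1/(-19518) = -779 - 1/19518 = -15204523/19518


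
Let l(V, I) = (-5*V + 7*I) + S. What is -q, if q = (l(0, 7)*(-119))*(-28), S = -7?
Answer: -139944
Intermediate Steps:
l(V, I) = -7 - 5*V + 7*I (l(V, I) = (-5*V + 7*I) - 7 = -7 - 5*V + 7*I)
q = 139944 (q = ((-7 - 5*0 + 7*7)*(-119))*(-28) = ((-7 + 0 + 49)*(-119))*(-28) = (42*(-119))*(-28) = -4998*(-28) = 139944)
-q = -1*139944 = -139944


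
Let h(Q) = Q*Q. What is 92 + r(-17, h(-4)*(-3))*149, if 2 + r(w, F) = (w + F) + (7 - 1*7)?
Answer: -9891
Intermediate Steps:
h(Q) = Q**2
r(w, F) = -2 + F + w (r(w, F) = -2 + ((w + F) + (7 - 1*7)) = -2 + ((F + w) + (7 - 7)) = -2 + ((F + w) + 0) = -2 + (F + w) = -2 + F + w)
92 + r(-17, h(-4)*(-3))*149 = 92 + (-2 + (-4)**2*(-3) - 17)*149 = 92 + (-2 + 16*(-3) - 17)*149 = 92 + (-2 - 48 - 17)*149 = 92 - 67*149 = 92 - 9983 = -9891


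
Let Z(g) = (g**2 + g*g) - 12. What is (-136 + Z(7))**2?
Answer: 2500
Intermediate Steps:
Z(g) = -12 + 2*g**2 (Z(g) = (g**2 + g**2) - 12 = 2*g**2 - 12 = -12 + 2*g**2)
(-136 + Z(7))**2 = (-136 + (-12 + 2*7**2))**2 = (-136 + (-12 + 2*49))**2 = (-136 + (-12 + 98))**2 = (-136 + 86)**2 = (-50)**2 = 2500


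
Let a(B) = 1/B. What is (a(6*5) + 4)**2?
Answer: 14641/900 ≈ 16.268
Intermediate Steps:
(a(6*5) + 4)**2 = (1/(6*5) + 4)**2 = (1/30 + 4)**2 = (121/30)**2 = 14641/900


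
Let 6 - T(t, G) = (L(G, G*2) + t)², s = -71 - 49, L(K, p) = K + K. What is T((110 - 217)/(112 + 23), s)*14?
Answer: -14792339786/18225 ≈ -8.1165e+5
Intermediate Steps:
L(K, p) = 2*K
s = -120
T(t, G) = 6 - (t + 2*G)² (T(t, G) = 6 - (2*G + t)² = 6 - (t + 2*G)²)
T((110 - 217)/(112 + 23), s)*14 = (6 - ((110 - 217)/(112 + 23) + 2*(-120))²)*14 = (6 - (-107/135 - 240)²)*14 = (6 - (-32507/135)²)*14 = (6 - 1*1056705049/18225)*14 = (6 - 1056705049/18225)*14 = -1056595699/18225*14 = -14792339786/18225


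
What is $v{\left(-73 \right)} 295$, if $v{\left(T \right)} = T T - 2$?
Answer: $1571465$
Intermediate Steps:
$v{\left(T \right)} = -2 + T^{2}$ ($v{\left(T \right)} = T^{2} - 2 = -2 + T^{2}$)
$v{\left(-73 \right)} 295 = \left(-2 + \left(-73\right)^{2}\right) 295 = \left(-2 + 5329\right) 295 = 5327 \cdot 295 = 1571465$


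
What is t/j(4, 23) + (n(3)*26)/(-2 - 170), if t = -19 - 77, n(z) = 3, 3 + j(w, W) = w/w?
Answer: 4089/86 ≈ 47.547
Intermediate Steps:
j(w, W) = -2 (j(w, W) = -3 + w/w = -3 + 1 = -2)
t = -96
t/j(4, 23) + (n(3)*26)/(-2 - 170) = -96/(-2) + (3*26)/(-2 - 170) = -96*(-½) + 78/(-172) = 48 + 78*(-1/172) = 48 - 39/86 = 4089/86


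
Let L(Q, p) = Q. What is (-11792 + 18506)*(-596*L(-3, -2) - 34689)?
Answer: -220897314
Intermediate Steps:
(-11792 + 18506)*(-596*L(-3, -2) - 34689) = (-11792 + 18506)*(-596*(-3) - 34689) = 6714*(1788 - 34689) = 6714*(-32901) = -220897314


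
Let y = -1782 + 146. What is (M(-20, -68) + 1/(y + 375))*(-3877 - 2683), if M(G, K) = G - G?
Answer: 6560/1261 ≈ 5.2022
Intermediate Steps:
y = -1636
M(G, K) = 0
(M(-20, -68) + 1/(y + 375))*(-3877 - 2683) = (0 + 1/(-1636 + 375))*(-3877 - 2683) = (0 + 1/(-1261))*(-6560) = (0 - 1/1261)*(-6560) = -1/1261*(-6560) = 6560/1261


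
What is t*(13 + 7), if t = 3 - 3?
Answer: 0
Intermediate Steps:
t = 0
t*(13 + 7) = 0*(13 + 7) = 0*20 = 0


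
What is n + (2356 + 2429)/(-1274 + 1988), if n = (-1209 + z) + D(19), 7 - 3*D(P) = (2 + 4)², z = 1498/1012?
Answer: -109332193/90321 ≈ -1210.5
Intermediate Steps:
z = 749/506 (z = 1498*(1/1012) = 749/506 ≈ 1.4802)
D(P) = -29/3 (D(P) = 7/3 - (2 + 4)²/3 = 7/3 - ⅓*6² = 7/3 - ⅓*36 = 7/3 - 12 = -29/3)
n = -1847689/1518 (n = (-1209 + 749/506) - 29/3 = -611005/506 - 29/3 = -1847689/1518 ≈ -1217.2)
n + (2356 + 2429)/(-1274 + 1988) = -1847689/1518 + (2356 + 2429)/(-1274 + 1988) = -1847689/1518 + 4785/714 = -1847689/1518 + 4785*(1/714) = -1847689/1518 + 1595/238 = -109332193/90321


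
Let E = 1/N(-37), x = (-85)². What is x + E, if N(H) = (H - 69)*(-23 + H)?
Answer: 45951001/6360 ≈ 7225.0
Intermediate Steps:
N(H) = (-69 + H)*(-23 + H)
x = 7225
E = 1/6360 (E = 1/(1587 + (-37)² - 92*(-37)) = 1/(1587 + 1369 + 3404) = 1/6360 ≈ 0.00015723)
x + E = 7225 + 1/6360 = 45951001/6360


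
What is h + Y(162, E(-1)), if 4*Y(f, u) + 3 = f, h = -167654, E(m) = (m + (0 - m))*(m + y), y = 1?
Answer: -670457/4 ≈ -1.6761e+5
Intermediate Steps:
E(m) = 0 (E(m) = (m + (0 - m))*(m + 1) = (m - m)*(1 + m) = 0*(1 + m) = 0)
Y(f, u) = -¾ + f/4
h + Y(162, E(-1)) = -167654 + (-¾ + (¼)*162) = -167654 + (-¾ + 81/2) = -167654 + 159/4 = -670457/4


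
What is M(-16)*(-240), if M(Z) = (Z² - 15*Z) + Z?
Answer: -115200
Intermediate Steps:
M(Z) = Z² - 14*Z
M(-16)*(-240) = -16*(-14 - 16)*(-240) = -16*(-30)*(-240) = 480*(-240) = -115200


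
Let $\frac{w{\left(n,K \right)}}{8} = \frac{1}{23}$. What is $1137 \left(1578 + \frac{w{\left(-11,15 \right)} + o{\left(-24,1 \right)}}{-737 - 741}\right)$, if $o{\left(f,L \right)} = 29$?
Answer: $\frac{60990791409}{33994} \approx 1.7942 \cdot 10^{6}$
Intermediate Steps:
$w{\left(n,K \right)} = \frac{8}{23}$
$1137 \left(1578 + \frac{w{\left(-11,15 \right)} + o{\left(-24,1 \right)}}{-737 - 741}\right) = 1137 \left(1578 + \frac{\frac{8}{23} + 29}{-737 - 741}\right) = 1137 \left(1578 + \frac{675}{23 \left(-1478\right)}\right) = 1137 \left(1578 + \frac{675}{23} \left(- \frac{1}{1478}\right)\right) = 1137 \left(1578 - \frac{675}{33994}\right) = 1137 \cdot \frac{53641857}{33994} = \frac{60990791409}{33994}$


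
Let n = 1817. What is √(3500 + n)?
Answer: √5317 ≈ 72.918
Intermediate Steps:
√(3500 + n) = √(3500 + 1817) = √5317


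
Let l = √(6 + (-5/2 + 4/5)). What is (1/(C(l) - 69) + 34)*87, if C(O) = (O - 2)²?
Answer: 356331004/120523 + 1160*√430/120523 ≈ 2956.7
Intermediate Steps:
l = √430/10 (l = √(6 + (-5*½ + 4*(⅕))) = √(6 + (-5/2 + ⅘)) = √(6 - 17/10) = √(43/10) = √430/10 ≈ 2.0736)
C(O) = (-2 + O)²
(1/(C(l) - 69) + 34)*87 = (1/((-2 + √430/10)² - 69) + 34)*87 = (1/(-69 + (-2 + √430/10)²) + 34)*87 = (34 + 1/(-69 + (-2 + √430/10)²))*87 = 2958 + 87/(-69 + (-2 + √430/10)²)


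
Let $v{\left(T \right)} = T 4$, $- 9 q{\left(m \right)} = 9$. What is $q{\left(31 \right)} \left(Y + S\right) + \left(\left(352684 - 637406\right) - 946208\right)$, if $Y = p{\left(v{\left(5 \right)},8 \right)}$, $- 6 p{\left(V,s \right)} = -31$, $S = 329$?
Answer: $- \frac{7387585}{6} \approx -1.2313 \cdot 10^{6}$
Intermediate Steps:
$q{\left(m \right)} = -1$ ($q{\left(m \right)} = \left(- \frac{1}{9}\right) 9 = -1$)
$v{\left(T \right)} = 4 T$
$p{\left(V,s \right)} = \frac{31}{6}$ ($p{\left(V,s \right)} = \left(- \frac{1}{6}\right) \left(-31\right) = \frac{31}{6}$)
$Y = \frac{31}{6} \approx 5.1667$
$q{\left(31 \right)} \left(Y + S\right) + \left(\left(352684 - 637406\right) - 946208\right) = - (\frac{31}{6} + 329) + \left(\left(352684 - 637406\right) - 946208\right) = \left(-1\right) \frac{2005}{6} - 1230930 = - \frac{2005}{6} - 1230930 = - \frac{7387585}{6}$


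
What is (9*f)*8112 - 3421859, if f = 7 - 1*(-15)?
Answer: -1815683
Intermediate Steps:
f = 22 (f = 7 + 15 = 22)
(9*f)*8112 - 3421859 = (9*22)*8112 - 3421859 = 198*8112 - 3421859 = 1606176 - 3421859 = -1815683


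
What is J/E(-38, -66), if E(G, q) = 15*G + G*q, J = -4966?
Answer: -2483/969 ≈ -2.5624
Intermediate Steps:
J/E(-38, -66) = -4966*(-1/(38*(15 - 66))) = -4966/((-38*(-51))) = -4966/1938 = -4966*1/1938 = -2483/969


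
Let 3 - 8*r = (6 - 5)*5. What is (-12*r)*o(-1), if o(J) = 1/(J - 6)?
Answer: -3/7 ≈ -0.42857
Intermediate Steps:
r = -1/4 (r = 3/8 - (6 - 5)*5/8 = 3/8 - 5/8 = -1/4 ≈ -0.25000)
o(J) = 1/(-6 + J)
(-12*r)*o(-1) = (-12*(-1/4))/(-6 - 1) = 3/(-7) = 3*(-1/7) = -3/7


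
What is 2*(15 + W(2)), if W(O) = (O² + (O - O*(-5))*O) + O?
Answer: 90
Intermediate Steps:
W(O) = O + 7*O² (W(O) = (O² + (O - (-5)*O)*O) + O = (O² + (O + 5*O)*O) + O = (O² + (6*O)*O) + O = (O² + 6*O²) + O = 7*O² + O = O + 7*O²)
2*(15 + W(2)) = 2*(15 + 2*(1 + 7*2)) = 2*(15 + 2*(1 + 14)) = 2*(15 + 2*15) = 2*(15 + 30) = 2*45 = 90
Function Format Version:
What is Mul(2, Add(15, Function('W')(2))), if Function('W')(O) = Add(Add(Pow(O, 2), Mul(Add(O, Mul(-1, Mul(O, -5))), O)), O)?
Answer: 90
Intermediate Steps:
Function('W')(O) = Add(O, Mul(7, Pow(O, 2))) (Function('W')(O) = Add(Add(Pow(O, 2), Mul(Add(O, Mul(-1, Mul(-5, O))), O)), O) = Add(Add(Pow(O, 2), Mul(Add(O, Mul(5, O)), O)), O) = Add(Add(Pow(O, 2), Mul(Mul(6, O), O)), O) = Add(Add(Pow(O, 2), Mul(6, Pow(O, 2))), O) = Add(Mul(7, Pow(O, 2)), O) = Add(O, Mul(7, Pow(O, 2))))
Mul(2, Add(15, Function('W')(2))) = Mul(2, Add(15, Mul(2, Add(1, Mul(7, 2))))) = Mul(2, Add(15, Mul(2, Add(1, 14)))) = Mul(2, Add(15, Mul(2, 15))) = Mul(2, Add(15, 30)) = Mul(2, 45) = 90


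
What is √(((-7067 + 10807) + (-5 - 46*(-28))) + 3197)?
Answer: 2*√2055 ≈ 90.664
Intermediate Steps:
√(((-7067 + 10807) + (-5 - 46*(-28))) + 3197) = √((3740 + (-5 + 1288)) + 3197) = √((3740 + 1283) + 3197) = √(5023 + 3197) = √8220 = 2*√2055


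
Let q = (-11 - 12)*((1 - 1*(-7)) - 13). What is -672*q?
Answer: -77280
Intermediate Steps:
q = 115 (q = -23*((1 + 7) - 13) = -23*(8 - 13) = -23*(-5) = 115)
-672*q = -672*115 = -96*805 = -77280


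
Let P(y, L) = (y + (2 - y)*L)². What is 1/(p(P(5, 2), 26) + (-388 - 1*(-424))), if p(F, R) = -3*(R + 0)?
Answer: -1/42 ≈ -0.023810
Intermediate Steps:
P(y, L) = (y + L*(2 - y))²
p(F, R) = -3*R
1/(p(P(5, 2), 26) + (-388 - 1*(-424))) = 1/(-3*26 + (-388 - 1*(-424))) = 1/(-78 + (-388 + 424)) = 1/(-78 + 36) = 1/(-42) = -1/42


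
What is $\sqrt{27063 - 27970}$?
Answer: $i \sqrt{907} \approx 30.116 i$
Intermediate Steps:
$\sqrt{27063 - 27970} = \sqrt{-907} = i \sqrt{907}$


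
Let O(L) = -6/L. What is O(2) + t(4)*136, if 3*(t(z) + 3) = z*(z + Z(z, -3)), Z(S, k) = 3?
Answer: 2575/3 ≈ 858.33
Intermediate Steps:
t(z) = -3 + z*(3 + z)/3 (t(z) = -3 + (z*(z + 3))/3 = -3 + (z*(3 + z))/3 = -3 + z*(3 + z)/3)
O(2) + t(4)*136 = -6/2 + (-3 + 4 + (⅓)*4²)*136 = -6*½ + (-3 + 4 + (⅓)*16)*136 = -3 + (-3 + 4 + 16/3)*136 = -3 + (19/3)*136 = -3 + 2584/3 = 2575/3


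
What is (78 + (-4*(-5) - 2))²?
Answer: 9216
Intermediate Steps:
(78 + (-4*(-5) - 2))² = (78 + (20 - 2))² = (78 + 18)² = 96² = 9216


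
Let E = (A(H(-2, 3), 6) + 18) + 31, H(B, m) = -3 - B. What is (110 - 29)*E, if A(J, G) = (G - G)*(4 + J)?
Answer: 3969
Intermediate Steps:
A(J, G) = 0 (A(J, G) = 0*(4 + J) = 0)
E = 49 (E = (0 + 18) + 31 = 18 + 31 = 49)
(110 - 29)*E = (110 - 29)*49 = 81*49 = 3969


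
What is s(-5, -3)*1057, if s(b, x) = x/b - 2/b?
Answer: 1057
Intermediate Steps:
s(b, x) = -2/b + x/b
s(-5, -3)*1057 = ((-2 - 3)/(-5))*1057 = -⅕*(-5)*1057 = 1*1057 = 1057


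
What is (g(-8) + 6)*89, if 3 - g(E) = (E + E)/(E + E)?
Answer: 712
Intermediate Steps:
g(E) = 2 (g(E) = 3 - (E + E)/(E + E) = 3 - 2*E/(2*E) = 3 - 2*E*1/(2*E) = 3 - 1*1 = 3 - 1 = 2)
(g(-8) + 6)*89 = (2 + 6)*89 = 8*89 = 712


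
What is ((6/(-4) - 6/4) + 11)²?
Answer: 64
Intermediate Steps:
((6/(-4) - 6/4) + 11)² = ((6*(-¼) - 6*¼) + 11)² = ((-3/2 - 3/2) + 11)² = (-3 + 11)² = 8² = 64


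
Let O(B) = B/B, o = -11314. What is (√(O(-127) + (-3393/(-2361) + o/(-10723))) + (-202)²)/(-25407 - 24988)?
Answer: -40804/50395 - 4*√15544023794927/425283455395 ≈ -0.80972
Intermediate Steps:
O(B) = 1
(√(O(-127) + (-3393/(-2361) + o/(-10723))) + (-202)²)/(-25407 - 24988) = (√(1 + (-3393/(-2361) - 11314/(-10723))) + (-202)²)/(-25407 - 24988) = (√(1 + (-3393*(-1/2361) - 11314*(-1/10723))) + 40804)/(-50395) = (√(1 + (1131/787 + 11314/10723)) + 40804)*(-1/50395) = (√(1 + 21031831/8439001) + 40804)*(-1/50395) = (√(29470832/8439001) + 40804)*(-1/50395) = (4*√15544023794927/8439001 + 40804)*(-1/50395) = (40804 + 4*√15544023794927/8439001)*(-1/50395) = -40804/50395 - 4*√15544023794927/425283455395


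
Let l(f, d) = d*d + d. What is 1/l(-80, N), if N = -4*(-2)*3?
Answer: 1/600 ≈ 0.0016667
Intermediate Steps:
N = 24 (N = 8*3 = 24)
l(f, d) = d + d² (l(f, d) = d² + d = d + d²)
1/l(-80, N) = 1/(24*(1 + 24)) = 1/(24*25) = 1/600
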